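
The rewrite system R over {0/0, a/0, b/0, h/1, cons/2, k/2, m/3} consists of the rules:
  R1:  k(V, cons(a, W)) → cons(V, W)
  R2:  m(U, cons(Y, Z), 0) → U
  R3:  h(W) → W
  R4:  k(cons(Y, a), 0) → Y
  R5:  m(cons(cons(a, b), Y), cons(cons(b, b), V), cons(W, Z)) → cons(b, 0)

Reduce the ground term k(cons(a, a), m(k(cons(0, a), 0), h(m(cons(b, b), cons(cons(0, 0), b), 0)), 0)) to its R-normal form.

1. k(cons(a, a), m(k(cons(0, a), 0), h(m(cons(b, b), cons(cons(0, 0), b), 0)), 0))  →  k(cons(a, a), m(0, h(m(cons(b, b), cons(cons(0, 0), b), 0)), 0))   [R4 at 2.1]
2. k(cons(a, a), m(0, h(m(cons(b, b), cons(cons(0, 0), b), 0)), 0))  →  k(cons(a, a), m(0, m(cons(b, b), cons(cons(0, 0), b), 0), 0))   [R3 at 2.2]
3. k(cons(a, a), m(0, m(cons(b, b), cons(cons(0, 0), b), 0), 0))  →  k(cons(a, a), m(0, cons(b, b), 0))   [R2 at 2.2]
4. k(cons(a, a), m(0, cons(b, b), 0))  →  k(cons(a, a), 0)   [R2 at 2]
5. k(cons(a, a), 0)  →  a   [R4 at ε]

a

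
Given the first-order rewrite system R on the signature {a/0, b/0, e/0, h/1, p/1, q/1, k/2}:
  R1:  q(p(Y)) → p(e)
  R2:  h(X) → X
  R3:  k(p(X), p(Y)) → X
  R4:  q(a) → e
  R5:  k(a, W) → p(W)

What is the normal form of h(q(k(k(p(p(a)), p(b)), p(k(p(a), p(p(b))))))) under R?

e

1. h(q(k(k(p(p(a)), p(b)), p(k(p(a), p(p(b)))))))  →  q(k(k(p(p(a)), p(b)), p(k(p(a), p(p(b))))))   [R2 at ε]
2. q(k(k(p(p(a)), p(b)), p(k(p(a), p(p(b))))))  →  q(k(p(a), p(k(p(a), p(p(b))))))   [R3 at 1.1]
3. q(k(p(a), p(k(p(a), p(p(b))))))  →  q(a)   [R3 at 1]
4. q(a)  →  e   [R4 at ε]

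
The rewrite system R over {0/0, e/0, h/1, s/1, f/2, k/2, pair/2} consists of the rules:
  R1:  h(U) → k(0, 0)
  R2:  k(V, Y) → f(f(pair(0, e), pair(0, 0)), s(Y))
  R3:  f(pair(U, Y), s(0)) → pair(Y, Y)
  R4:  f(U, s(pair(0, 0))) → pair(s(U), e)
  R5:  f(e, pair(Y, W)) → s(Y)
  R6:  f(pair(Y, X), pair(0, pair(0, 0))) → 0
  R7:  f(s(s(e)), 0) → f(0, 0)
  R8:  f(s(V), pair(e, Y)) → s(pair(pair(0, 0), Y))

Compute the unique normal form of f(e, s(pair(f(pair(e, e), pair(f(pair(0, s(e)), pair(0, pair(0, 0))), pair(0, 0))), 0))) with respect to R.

pair(s(e), e)

1. f(e, s(pair(f(pair(e, e), pair(f(pair(0, s(e)), pair(0, pair(0, 0))), pair(0, 0))), 0)))  →  f(e, s(pair(f(pair(e, e), pair(0, pair(0, 0))), 0)))   [R6 at 2.1.1.2.1]
2. f(e, s(pair(f(pair(e, e), pair(0, pair(0, 0))), 0)))  →  f(e, s(pair(0, 0)))   [R6 at 2.1.1]
3. f(e, s(pair(0, 0)))  →  pair(s(e), e)   [R4 at ε]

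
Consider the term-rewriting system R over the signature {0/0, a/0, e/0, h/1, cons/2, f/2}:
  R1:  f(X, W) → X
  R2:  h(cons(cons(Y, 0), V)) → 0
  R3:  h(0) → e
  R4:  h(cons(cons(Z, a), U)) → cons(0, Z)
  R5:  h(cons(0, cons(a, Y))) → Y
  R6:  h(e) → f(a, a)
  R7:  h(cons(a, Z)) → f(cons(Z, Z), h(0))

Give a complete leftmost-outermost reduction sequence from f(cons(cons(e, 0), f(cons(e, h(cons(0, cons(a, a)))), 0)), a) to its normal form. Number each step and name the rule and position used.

cons(cons(e, 0), cons(e, a))

1. f(cons(cons(e, 0), f(cons(e, h(cons(0, cons(a, a)))), 0)), a)  →  cons(cons(e, 0), f(cons(e, h(cons(0, cons(a, a)))), 0))   [R1 at ε]
2. cons(cons(e, 0), f(cons(e, h(cons(0, cons(a, a)))), 0))  →  cons(cons(e, 0), cons(e, h(cons(0, cons(a, a)))))   [R1 at 2]
3. cons(cons(e, 0), cons(e, h(cons(0, cons(a, a)))))  →  cons(cons(e, 0), cons(e, a))   [R5 at 2.2]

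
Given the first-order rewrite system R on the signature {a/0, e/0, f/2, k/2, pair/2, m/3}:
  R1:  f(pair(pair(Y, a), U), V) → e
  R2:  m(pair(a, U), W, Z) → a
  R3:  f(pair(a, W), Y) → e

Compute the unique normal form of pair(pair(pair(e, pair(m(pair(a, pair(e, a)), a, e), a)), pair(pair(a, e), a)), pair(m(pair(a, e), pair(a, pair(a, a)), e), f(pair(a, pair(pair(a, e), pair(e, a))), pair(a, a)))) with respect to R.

pair(pair(pair(e, pair(a, a)), pair(pair(a, e), a)), pair(a, e))

1. pair(pair(pair(e, pair(m(pair(a, pair(e, a)), a, e), a)), pair(pair(a, e), a)), pair(m(pair(a, e), pair(a, pair(a, a)), e), f(pair(a, pair(pair(a, e), pair(e, a))), pair(a, a))))  →  pair(pair(pair(e, pair(a, a)), pair(pair(a, e), a)), pair(m(pair(a, e), pair(a, pair(a, a)), e), f(pair(a, pair(pair(a, e), pair(e, a))), pair(a, a))))   [R2 at 1.1.2.1]
2. pair(pair(pair(e, pair(a, a)), pair(pair(a, e), a)), pair(m(pair(a, e), pair(a, pair(a, a)), e), f(pair(a, pair(pair(a, e), pair(e, a))), pair(a, a))))  →  pair(pair(pair(e, pair(a, a)), pair(pair(a, e), a)), pair(a, f(pair(a, pair(pair(a, e), pair(e, a))), pair(a, a))))   [R2 at 2.1]
3. pair(pair(pair(e, pair(a, a)), pair(pair(a, e), a)), pair(a, f(pair(a, pair(pair(a, e), pair(e, a))), pair(a, a))))  →  pair(pair(pair(e, pair(a, a)), pair(pair(a, e), a)), pair(a, e))   [R3 at 2.2]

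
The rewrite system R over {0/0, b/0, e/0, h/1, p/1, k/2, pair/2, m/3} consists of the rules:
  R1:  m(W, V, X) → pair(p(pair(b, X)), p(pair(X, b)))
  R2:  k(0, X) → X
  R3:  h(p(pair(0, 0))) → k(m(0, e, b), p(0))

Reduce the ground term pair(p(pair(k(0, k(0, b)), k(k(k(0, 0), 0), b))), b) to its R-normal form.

1. pair(p(pair(k(0, k(0, b)), k(k(k(0, 0), 0), b))), b)  →  pair(p(pair(k(0, b), k(k(k(0, 0), 0), b))), b)   [R2 at 1.1.1]
2. pair(p(pair(k(0, b), k(k(k(0, 0), 0), b))), b)  →  pair(p(pair(b, k(k(k(0, 0), 0), b))), b)   [R2 at 1.1.1]
3. pair(p(pair(b, k(k(k(0, 0), 0), b))), b)  →  pair(p(pair(b, k(k(0, 0), b))), b)   [R2 at 1.1.2.1.1]
4. pair(p(pair(b, k(k(0, 0), b))), b)  →  pair(p(pair(b, k(0, b))), b)   [R2 at 1.1.2.1]
5. pair(p(pair(b, k(0, b))), b)  →  pair(p(pair(b, b)), b)   [R2 at 1.1.2]

pair(p(pair(b, b)), b)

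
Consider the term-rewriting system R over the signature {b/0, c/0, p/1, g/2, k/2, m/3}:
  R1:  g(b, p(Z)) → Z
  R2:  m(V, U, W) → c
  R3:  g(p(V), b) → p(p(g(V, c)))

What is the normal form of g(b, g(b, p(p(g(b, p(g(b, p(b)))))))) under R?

1. g(b, g(b, p(p(g(b, p(g(b, p(b))))))))  →  g(b, p(g(b, p(g(b, p(b))))))   [R1 at 2]
2. g(b, p(g(b, p(g(b, p(b))))))  →  g(b, p(g(b, p(b))))   [R1 at ε]
3. g(b, p(g(b, p(b))))  →  g(b, p(b))   [R1 at ε]
4. g(b, p(b))  →  b   [R1 at ε]

b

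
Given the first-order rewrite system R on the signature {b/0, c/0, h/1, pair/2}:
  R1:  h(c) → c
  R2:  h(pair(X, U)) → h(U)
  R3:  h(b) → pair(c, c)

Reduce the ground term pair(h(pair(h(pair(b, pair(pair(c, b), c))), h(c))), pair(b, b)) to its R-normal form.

1. pair(h(pair(h(pair(b, pair(pair(c, b), c))), h(c))), pair(b, b))  →  pair(h(h(c)), pair(b, b))   [R2 at 1]
2. pair(h(h(c)), pair(b, b))  →  pair(h(c), pair(b, b))   [R1 at 1.1]
3. pair(h(c), pair(b, b))  →  pair(c, pair(b, b))   [R1 at 1]

pair(c, pair(b, b))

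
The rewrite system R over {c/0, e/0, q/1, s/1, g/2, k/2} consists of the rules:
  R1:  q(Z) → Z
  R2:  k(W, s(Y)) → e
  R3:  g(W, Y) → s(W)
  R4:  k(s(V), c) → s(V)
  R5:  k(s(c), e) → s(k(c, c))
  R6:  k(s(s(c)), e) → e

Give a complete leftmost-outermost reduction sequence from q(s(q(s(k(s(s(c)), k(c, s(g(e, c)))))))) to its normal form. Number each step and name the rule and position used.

1. q(s(q(s(k(s(s(c)), k(c, s(g(e, c))))))))  →  s(q(s(k(s(s(c)), k(c, s(g(e, c)))))))   [R1 at ε]
2. s(q(s(k(s(s(c)), k(c, s(g(e, c)))))))  →  s(s(k(s(s(c)), k(c, s(g(e, c))))))   [R1 at 1]
3. s(s(k(s(s(c)), k(c, s(g(e, c))))))  →  s(s(k(s(s(c)), e)))   [R2 at 1.1.2]
4. s(s(k(s(s(c)), e)))  →  s(s(e))   [R6 at 1.1]

s(s(e))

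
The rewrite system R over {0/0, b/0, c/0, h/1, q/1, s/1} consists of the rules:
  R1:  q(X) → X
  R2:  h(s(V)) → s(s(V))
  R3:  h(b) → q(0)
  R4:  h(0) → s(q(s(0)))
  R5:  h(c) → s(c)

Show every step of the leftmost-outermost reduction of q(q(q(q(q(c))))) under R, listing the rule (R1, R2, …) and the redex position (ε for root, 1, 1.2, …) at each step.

c

1. q(q(q(q(q(c)))))  →  q(q(q(q(c))))   [R1 at ε]
2. q(q(q(q(c))))  →  q(q(q(c)))   [R1 at ε]
3. q(q(q(c)))  →  q(q(c))   [R1 at ε]
4. q(q(c))  →  q(c)   [R1 at ε]
5. q(c)  →  c   [R1 at ε]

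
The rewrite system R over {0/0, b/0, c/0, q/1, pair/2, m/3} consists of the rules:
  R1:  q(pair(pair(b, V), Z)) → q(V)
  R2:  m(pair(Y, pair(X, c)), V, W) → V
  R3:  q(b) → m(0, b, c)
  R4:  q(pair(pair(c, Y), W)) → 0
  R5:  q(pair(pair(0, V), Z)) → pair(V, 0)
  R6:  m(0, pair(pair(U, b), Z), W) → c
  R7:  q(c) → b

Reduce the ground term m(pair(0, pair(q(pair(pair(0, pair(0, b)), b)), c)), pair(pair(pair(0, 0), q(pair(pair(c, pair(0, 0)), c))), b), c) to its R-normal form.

pair(pair(pair(0, 0), 0), b)

1. m(pair(0, pair(q(pair(pair(0, pair(0, b)), b)), c)), pair(pair(pair(0, 0), q(pair(pair(c, pair(0, 0)), c))), b), c)  →  pair(pair(pair(0, 0), q(pair(pair(c, pair(0, 0)), c))), b)   [R2 at ε]
2. pair(pair(pair(0, 0), q(pair(pair(c, pair(0, 0)), c))), b)  →  pair(pair(pair(0, 0), 0), b)   [R4 at 1.2]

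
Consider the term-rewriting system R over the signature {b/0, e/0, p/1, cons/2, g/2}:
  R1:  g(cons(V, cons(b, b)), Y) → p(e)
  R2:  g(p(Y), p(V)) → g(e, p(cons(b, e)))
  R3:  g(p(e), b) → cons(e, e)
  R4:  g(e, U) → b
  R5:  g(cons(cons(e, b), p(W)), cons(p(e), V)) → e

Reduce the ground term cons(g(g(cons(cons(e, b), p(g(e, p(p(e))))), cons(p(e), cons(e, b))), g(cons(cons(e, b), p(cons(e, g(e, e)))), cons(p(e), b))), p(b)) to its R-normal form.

cons(b, p(b))

1. cons(g(g(cons(cons(e, b), p(g(e, p(p(e))))), cons(p(e), cons(e, b))), g(cons(cons(e, b), p(cons(e, g(e, e)))), cons(p(e), b))), p(b))  →  cons(g(e, g(cons(cons(e, b), p(cons(e, g(e, e)))), cons(p(e), b))), p(b))   [R5 at 1.1]
2. cons(g(e, g(cons(cons(e, b), p(cons(e, g(e, e)))), cons(p(e), b))), p(b))  →  cons(b, p(b))   [R4 at 1]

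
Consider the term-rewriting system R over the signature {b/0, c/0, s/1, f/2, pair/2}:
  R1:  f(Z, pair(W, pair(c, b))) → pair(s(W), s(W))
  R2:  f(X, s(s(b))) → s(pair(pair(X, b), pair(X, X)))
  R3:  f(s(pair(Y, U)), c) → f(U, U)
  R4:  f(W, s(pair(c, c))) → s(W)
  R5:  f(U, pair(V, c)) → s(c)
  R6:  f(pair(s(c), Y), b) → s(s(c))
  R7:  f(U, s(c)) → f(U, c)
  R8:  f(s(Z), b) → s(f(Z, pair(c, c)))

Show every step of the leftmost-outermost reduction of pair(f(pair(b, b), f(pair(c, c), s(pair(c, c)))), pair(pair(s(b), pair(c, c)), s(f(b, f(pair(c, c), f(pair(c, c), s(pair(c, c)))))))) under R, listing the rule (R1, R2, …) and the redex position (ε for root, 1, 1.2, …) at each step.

1. pair(f(pair(b, b), f(pair(c, c), s(pair(c, c)))), pair(pair(s(b), pair(c, c)), s(f(b, f(pair(c, c), f(pair(c, c), s(pair(c, c))))))))  →  pair(f(pair(b, b), s(pair(c, c))), pair(pair(s(b), pair(c, c)), s(f(b, f(pair(c, c), f(pair(c, c), s(pair(c, c))))))))   [R4 at 1.2]
2. pair(f(pair(b, b), s(pair(c, c))), pair(pair(s(b), pair(c, c)), s(f(b, f(pair(c, c), f(pair(c, c), s(pair(c, c))))))))  →  pair(s(pair(b, b)), pair(pair(s(b), pair(c, c)), s(f(b, f(pair(c, c), f(pair(c, c), s(pair(c, c))))))))   [R4 at 1]
3. pair(s(pair(b, b)), pair(pair(s(b), pair(c, c)), s(f(b, f(pair(c, c), f(pair(c, c), s(pair(c, c))))))))  →  pair(s(pair(b, b)), pair(pair(s(b), pair(c, c)), s(f(b, f(pair(c, c), s(pair(c, c)))))))   [R4 at 2.2.1.2.2]
4. pair(s(pair(b, b)), pair(pair(s(b), pair(c, c)), s(f(b, f(pair(c, c), s(pair(c, c)))))))  →  pair(s(pair(b, b)), pair(pair(s(b), pair(c, c)), s(f(b, s(pair(c, c))))))   [R4 at 2.2.1.2]
5. pair(s(pair(b, b)), pair(pair(s(b), pair(c, c)), s(f(b, s(pair(c, c))))))  →  pair(s(pair(b, b)), pair(pair(s(b), pair(c, c)), s(s(b))))   [R4 at 2.2.1]

pair(s(pair(b, b)), pair(pair(s(b), pair(c, c)), s(s(b))))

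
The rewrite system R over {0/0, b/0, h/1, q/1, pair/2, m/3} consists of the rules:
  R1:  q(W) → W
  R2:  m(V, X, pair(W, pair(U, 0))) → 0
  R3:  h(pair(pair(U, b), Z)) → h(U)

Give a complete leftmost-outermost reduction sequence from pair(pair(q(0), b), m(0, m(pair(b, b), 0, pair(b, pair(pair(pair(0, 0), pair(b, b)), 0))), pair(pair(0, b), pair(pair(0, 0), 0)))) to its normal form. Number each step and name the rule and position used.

1. pair(pair(q(0), b), m(0, m(pair(b, b), 0, pair(b, pair(pair(pair(0, 0), pair(b, b)), 0))), pair(pair(0, b), pair(pair(0, 0), 0))))  →  pair(pair(0, b), m(0, m(pair(b, b), 0, pair(b, pair(pair(pair(0, 0), pair(b, b)), 0))), pair(pair(0, b), pair(pair(0, 0), 0))))   [R1 at 1.1]
2. pair(pair(0, b), m(0, m(pair(b, b), 0, pair(b, pair(pair(pair(0, 0), pair(b, b)), 0))), pair(pair(0, b), pair(pair(0, 0), 0))))  →  pair(pair(0, b), 0)   [R2 at 2]

pair(pair(0, b), 0)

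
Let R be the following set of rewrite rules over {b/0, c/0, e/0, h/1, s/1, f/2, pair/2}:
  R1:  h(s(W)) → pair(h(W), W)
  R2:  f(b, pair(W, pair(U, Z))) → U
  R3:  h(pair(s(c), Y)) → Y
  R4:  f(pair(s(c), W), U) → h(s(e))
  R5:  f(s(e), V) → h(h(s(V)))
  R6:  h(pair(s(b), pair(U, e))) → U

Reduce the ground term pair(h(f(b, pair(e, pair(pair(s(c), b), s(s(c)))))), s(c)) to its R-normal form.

pair(b, s(c))

1. pair(h(f(b, pair(e, pair(pair(s(c), b), s(s(c)))))), s(c))  →  pair(h(pair(s(c), b)), s(c))   [R2 at 1.1]
2. pair(h(pair(s(c), b)), s(c))  →  pair(b, s(c))   [R3 at 1]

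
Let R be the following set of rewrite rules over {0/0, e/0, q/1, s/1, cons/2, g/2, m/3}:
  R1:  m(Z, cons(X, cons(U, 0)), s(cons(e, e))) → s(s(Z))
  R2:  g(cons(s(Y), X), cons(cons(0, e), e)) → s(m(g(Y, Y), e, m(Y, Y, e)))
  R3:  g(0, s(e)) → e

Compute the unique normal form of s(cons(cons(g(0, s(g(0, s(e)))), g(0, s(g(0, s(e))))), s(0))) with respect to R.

s(cons(cons(e, e), s(0)))

1. s(cons(cons(g(0, s(g(0, s(e)))), g(0, s(g(0, s(e))))), s(0)))  →  s(cons(cons(g(0, s(e)), g(0, s(g(0, s(e))))), s(0)))   [R3 at 1.1.1.2.1]
2. s(cons(cons(g(0, s(e)), g(0, s(g(0, s(e))))), s(0)))  →  s(cons(cons(e, g(0, s(g(0, s(e))))), s(0)))   [R3 at 1.1.1]
3. s(cons(cons(e, g(0, s(g(0, s(e))))), s(0)))  →  s(cons(cons(e, g(0, s(e))), s(0)))   [R3 at 1.1.2.2.1]
4. s(cons(cons(e, g(0, s(e))), s(0)))  →  s(cons(cons(e, e), s(0)))   [R3 at 1.1.2]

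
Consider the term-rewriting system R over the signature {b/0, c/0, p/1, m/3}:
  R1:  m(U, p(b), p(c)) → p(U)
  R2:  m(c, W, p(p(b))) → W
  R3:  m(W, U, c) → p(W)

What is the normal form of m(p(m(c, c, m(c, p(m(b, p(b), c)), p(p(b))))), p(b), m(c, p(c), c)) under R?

1. m(p(m(c, c, m(c, p(m(b, p(b), c)), p(p(b))))), p(b), m(c, p(c), c))  →  m(p(m(c, c, p(m(b, p(b), c)))), p(b), m(c, p(c), c))   [R2 at 1.1.3]
2. m(p(m(c, c, p(m(b, p(b), c)))), p(b), m(c, p(c), c))  →  m(p(m(c, c, p(p(b)))), p(b), m(c, p(c), c))   [R3 at 1.1.3.1]
3. m(p(m(c, c, p(p(b)))), p(b), m(c, p(c), c))  →  m(p(c), p(b), m(c, p(c), c))   [R2 at 1.1]
4. m(p(c), p(b), m(c, p(c), c))  →  m(p(c), p(b), p(c))   [R3 at 3]
5. m(p(c), p(b), p(c))  →  p(p(c))   [R1 at ε]

p(p(c))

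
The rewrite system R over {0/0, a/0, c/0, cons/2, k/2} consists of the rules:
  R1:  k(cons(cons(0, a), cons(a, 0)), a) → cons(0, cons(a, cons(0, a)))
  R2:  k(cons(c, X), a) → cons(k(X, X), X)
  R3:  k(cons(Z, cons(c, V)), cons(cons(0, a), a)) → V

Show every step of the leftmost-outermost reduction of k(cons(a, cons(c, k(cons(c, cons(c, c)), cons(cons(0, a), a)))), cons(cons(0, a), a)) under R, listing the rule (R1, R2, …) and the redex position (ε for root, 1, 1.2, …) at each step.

1. k(cons(a, cons(c, k(cons(c, cons(c, c)), cons(cons(0, a), a)))), cons(cons(0, a), a))  →  k(cons(c, cons(c, c)), cons(cons(0, a), a))   [R3 at ε]
2. k(cons(c, cons(c, c)), cons(cons(0, a), a))  →  c   [R3 at ε]

c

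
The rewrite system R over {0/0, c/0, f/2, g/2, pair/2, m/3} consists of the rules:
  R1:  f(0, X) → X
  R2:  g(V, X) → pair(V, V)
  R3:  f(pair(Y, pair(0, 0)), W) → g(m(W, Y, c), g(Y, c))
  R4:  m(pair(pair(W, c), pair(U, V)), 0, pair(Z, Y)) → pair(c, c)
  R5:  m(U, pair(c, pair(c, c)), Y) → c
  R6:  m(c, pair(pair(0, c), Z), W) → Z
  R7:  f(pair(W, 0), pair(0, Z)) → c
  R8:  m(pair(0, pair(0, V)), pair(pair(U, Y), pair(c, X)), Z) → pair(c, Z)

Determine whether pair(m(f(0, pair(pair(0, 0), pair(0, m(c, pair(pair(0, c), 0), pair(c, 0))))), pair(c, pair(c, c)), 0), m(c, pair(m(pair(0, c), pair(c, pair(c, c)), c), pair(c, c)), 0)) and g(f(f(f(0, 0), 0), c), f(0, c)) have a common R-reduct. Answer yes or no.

Reduce t₁ = pair(m(f(0, pair(pair(0, 0), pair(0, m(c, pair(pair(0, c), 0), pair(c, 0))))), pair(c, pair(c, c)), 0), m(c, pair(m(pair(0, c), pair(c, pair(c, c)), c), pair(c, c)), 0)):
1. pair(m(f(0, pair(pair(0, 0), pair(0, m(c, pair(pair(0, c), 0), pair(c, 0))))), pair(c, pair(c, c)), 0), m(c, pair(m(pair(0, c), pair(c, pair(c, c)), c), pair(c, c)), 0))  →  pair(c, m(c, pair(m(pair(0, c), pair(c, pair(c, c)), c), pair(c, c)), 0))   [R5 at 1]
2. pair(c, m(c, pair(m(pair(0, c), pair(c, pair(c, c)), c), pair(c, c)), 0))  →  pair(c, m(c, pair(c, pair(c, c)), 0))   [R5 at 2.2.1]
3. pair(c, m(c, pair(c, pair(c, c)), 0))  →  pair(c, c)   [R5 at 2]

Reduce t₂ = g(f(f(f(0, 0), 0), c), f(0, c)):
1. g(f(f(f(0, 0), 0), c), f(0, c))  →  pair(f(f(f(0, 0), 0), c), f(f(f(0, 0), 0), c))   [R2 at ε]
2. pair(f(f(f(0, 0), 0), c), f(f(f(0, 0), 0), c))  →  pair(f(f(0, 0), c), f(f(f(0, 0), 0), c))   [R1 at 1.1.1]
3. pair(f(f(0, 0), c), f(f(f(0, 0), 0), c))  →  pair(f(0, c), f(f(f(0, 0), 0), c))   [R1 at 1.1]
4. pair(f(0, c), f(f(f(0, 0), 0), c))  →  pair(c, f(f(f(0, 0), 0), c))   [R1 at 1]
5. pair(c, f(f(f(0, 0), 0), c))  →  pair(c, f(f(0, 0), c))   [R1 at 2.1.1]
6. pair(c, f(f(0, 0), c))  →  pair(c, f(0, c))   [R1 at 2.1]
7. pair(c, f(0, c))  →  pair(c, c)   [R1 at 2]

yes — NF(t₁) = pair(c, c), NF(t₂) = pair(c, c)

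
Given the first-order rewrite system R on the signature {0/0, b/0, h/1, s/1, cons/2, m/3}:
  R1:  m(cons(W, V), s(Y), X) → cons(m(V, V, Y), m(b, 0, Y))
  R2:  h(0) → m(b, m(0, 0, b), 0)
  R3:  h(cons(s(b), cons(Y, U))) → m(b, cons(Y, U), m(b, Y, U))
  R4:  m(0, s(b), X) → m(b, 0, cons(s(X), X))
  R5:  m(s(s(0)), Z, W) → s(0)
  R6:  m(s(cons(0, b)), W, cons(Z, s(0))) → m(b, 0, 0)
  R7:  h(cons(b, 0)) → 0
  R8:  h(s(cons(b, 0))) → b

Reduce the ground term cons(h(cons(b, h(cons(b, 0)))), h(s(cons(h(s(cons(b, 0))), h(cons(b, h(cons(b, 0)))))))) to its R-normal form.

1. cons(h(cons(b, h(cons(b, 0)))), h(s(cons(h(s(cons(b, 0))), h(cons(b, h(cons(b, 0))))))))  →  cons(h(cons(b, 0)), h(s(cons(h(s(cons(b, 0))), h(cons(b, h(cons(b, 0))))))))   [R7 at 1.1.2]
2. cons(h(cons(b, 0)), h(s(cons(h(s(cons(b, 0))), h(cons(b, h(cons(b, 0))))))))  →  cons(0, h(s(cons(h(s(cons(b, 0))), h(cons(b, h(cons(b, 0))))))))   [R7 at 1]
3. cons(0, h(s(cons(h(s(cons(b, 0))), h(cons(b, h(cons(b, 0))))))))  →  cons(0, h(s(cons(b, h(cons(b, h(cons(b, 0))))))))   [R8 at 2.1.1.1]
4. cons(0, h(s(cons(b, h(cons(b, h(cons(b, 0))))))))  →  cons(0, h(s(cons(b, h(cons(b, 0))))))   [R7 at 2.1.1.2.1.2]
5. cons(0, h(s(cons(b, h(cons(b, 0))))))  →  cons(0, h(s(cons(b, 0))))   [R7 at 2.1.1.2]
6. cons(0, h(s(cons(b, 0))))  →  cons(0, b)   [R8 at 2]

cons(0, b)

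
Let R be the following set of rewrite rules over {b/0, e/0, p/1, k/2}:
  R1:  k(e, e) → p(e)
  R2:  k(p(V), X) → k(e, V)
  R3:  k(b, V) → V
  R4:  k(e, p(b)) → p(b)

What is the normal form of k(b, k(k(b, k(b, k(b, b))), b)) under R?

b

1. k(b, k(k(b, k(b, k(b, b))), b))  →  k(k(b, k(b, k(b, b))), b)   [R3 at ε]
2. k(k(b, k(b, k(b, b))), b)  →  k(k(b, k(b, b)), b)   [R3 at 1]
3. k(k(b, k(b, b)), b)  →  k(k(b, b), b)   [R3 at 1]
4. k(k(b, b), b)  →  k(b, b)   [R3 at 1]
5. k(b, b)  →  b   [R3 at ε]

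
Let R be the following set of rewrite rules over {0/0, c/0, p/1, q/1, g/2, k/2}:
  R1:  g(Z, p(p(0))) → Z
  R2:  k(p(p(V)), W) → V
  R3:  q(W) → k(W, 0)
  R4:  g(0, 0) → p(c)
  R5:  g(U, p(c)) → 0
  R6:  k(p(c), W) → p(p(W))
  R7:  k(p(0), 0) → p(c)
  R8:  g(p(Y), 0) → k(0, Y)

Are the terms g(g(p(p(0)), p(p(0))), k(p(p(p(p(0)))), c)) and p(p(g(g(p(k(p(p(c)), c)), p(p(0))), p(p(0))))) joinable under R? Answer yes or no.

Reduce t₁ = g(g(p(p(0)), p(p(0))), k(p(p(p(p(0)))), c)):
1. g(g(p(p(0)), p(p(0))), k(p(p(p(p(0)))), c))  →  g(p(p(0)), k(p(p(p(p(0)))), c))   [R1 at 1]
2. g(p(p(0)), k(p(p(p(p(0)))), c))  →  g(p(p(0)), p(p(0)))   [R2 at 2]
3. g(p(p(0)), p(p(0)))  →  p(p(0))   [R1 at ε]

Reduce t₂ = p(p(g(g(p(k(p(p(c)), c)), p(p(0))), p(p(0))))):
1. p(p(g(g(p(k(p(p(c)), c)), p(p(0))), p(p(0)))))  →  p(p(g(p(k(p(p(c)), c)), p(p(0)))))   [R1 at 1.1]
2. p(p(g(p(k(p(p(c)), c)), p(p(0)))))  →  p(p(p(k(p(p(c)), c))))   [R1 at 1.1]
3. p(p(p(k(p(p(c)), c))))  →  p(p(p(c)))   [R2 at 1.1.1]

no — NF(t₁) = p(p(0)), NF(t₂) = p(p(p(c)))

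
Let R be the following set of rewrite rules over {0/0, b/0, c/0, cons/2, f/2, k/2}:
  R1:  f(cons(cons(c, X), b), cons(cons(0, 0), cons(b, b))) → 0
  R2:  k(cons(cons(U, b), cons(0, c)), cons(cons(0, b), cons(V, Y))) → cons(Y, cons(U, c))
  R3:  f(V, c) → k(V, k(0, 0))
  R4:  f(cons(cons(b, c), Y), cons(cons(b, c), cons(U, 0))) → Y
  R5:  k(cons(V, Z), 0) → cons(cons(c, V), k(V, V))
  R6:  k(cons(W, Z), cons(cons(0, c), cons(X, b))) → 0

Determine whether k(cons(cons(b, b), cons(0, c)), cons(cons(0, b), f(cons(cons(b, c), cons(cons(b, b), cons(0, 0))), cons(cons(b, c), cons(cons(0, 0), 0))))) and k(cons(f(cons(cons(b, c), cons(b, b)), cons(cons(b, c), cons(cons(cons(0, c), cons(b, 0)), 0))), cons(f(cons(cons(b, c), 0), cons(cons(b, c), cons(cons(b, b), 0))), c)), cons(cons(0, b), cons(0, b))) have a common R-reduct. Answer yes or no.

no — NF(t₁) = cons(cons(0, 0), cons(b, c)), NF(t₂) = cons(b, cons(b, c))

Reduce t₁ = k(cons(cons(b, b), cons(0, c)), cons(cons(0, b), f(cons(cons(b, c), cons(cons(b, b), cons(0, 0))), cons(cons(b, c), cons(cons(0, 0), 0))))):
1. k(cons(cons(b, b), cons(0, c)), cons(cons(0, b), f(cons(cons(b, c), cons(cons(b, b), cons(0, 0))), cons(cons(b, c), cons(cons(0, 0), 0)))))  →  k(cons(cons(b, b), cons(0, c)), cons(cons(0, b), cons(cons(b, b), cons(0, 0))))   [R4 at 2.2]
2. k(cons(cons(b, b), cons(0, c)), cons(cons(0, b), cons(cons(b, b), cons(0, 0))))  →  cons(cons(0, 0), cons(b, c))   [R2 at ε]

Reduce t₂ = k(cons(f(cons(cons(b, c), cons(b, b)), cons(cons(b, c), cons(cons(cons(0, c), cons(b, 0)), 0))), cons(f(cons(cons(b, c), 0), cons(cons(b, c), cons(cons(b, b), 0))), c)), cons(cons(0, b), cons(0, b))):
1. k(cons(f(cons(cons(b, c), cons(b, b)), cons(cons(b, c), cons(cons(cons(0, c), cons(b, 0)), 0))), cons(f(cons(cons(b, c), 0), cons(cons(b, c), cons(cons(b, b), 0))), c)), cons(cons(0, b), cons(0, b)))  →  k(cons(cons(b, b), cons(f(cons(cons(b, c), 0), cons(cons(b, c), cons(cons(b, b), 0))), c)), cons(cons(0, b), cons(0, b)))   [R4 at 1.1]
2. k(cons(cons(b, b), cons(f(cons(cons(b, c), 0), cons(cons(b, c), cons(cons(b, b), 0))), c)), cons(cons(0, b), cons(0, b)))  →  k(cons(cons(b, b), cons(0, c)), cons(cons(0, b), cons(0, b)))   [R4 at 1.2.1]
3. k(cons(cons(b, b), cons(0, c)), cons(cons(0, b), cons(0, b)))  →  cons(b, cons(b, c))   [R2 at ε]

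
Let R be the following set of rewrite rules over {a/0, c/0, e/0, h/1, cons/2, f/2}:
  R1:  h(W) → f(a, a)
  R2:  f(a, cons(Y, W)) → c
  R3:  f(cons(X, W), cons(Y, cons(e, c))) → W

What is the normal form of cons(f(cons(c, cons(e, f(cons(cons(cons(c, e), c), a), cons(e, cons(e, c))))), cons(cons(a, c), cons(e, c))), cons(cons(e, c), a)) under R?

cons(cons(e, a), cons(cons(e, c), a))

1. cons(f(cons(c, cons(e, f(cons(cons(cons(c, e), c), a), cons(e, cons(e, c))))), cons(cons(a, c), cons(e, c))), cons(cons(e, c), a))  →  cons(cons(e, f(cons(cons(cons(c, e), c), a), cons(e, cons(e, c)))), cons(cons(e, c), a))   [R3 at 1]
2. cons(cons(e, f(cons(cons(cons(c, e), c), a), cons(e, cons(e, c)))), cons(cons(e, c), a))  →  cons(cons(e, a), cons(cons(e, c), a))   [R3 at 1.2]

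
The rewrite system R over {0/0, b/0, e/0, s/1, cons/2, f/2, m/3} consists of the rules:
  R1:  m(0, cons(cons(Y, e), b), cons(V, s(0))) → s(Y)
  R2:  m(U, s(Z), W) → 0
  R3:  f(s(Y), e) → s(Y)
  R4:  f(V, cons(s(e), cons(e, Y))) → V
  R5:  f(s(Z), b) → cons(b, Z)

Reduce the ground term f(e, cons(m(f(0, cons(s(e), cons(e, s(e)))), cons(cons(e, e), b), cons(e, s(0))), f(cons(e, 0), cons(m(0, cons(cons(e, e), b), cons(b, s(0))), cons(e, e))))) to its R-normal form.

e

1. f(e, cons(m(f(0, cons(s(e), cons(e, s(e)))), cons(cons(e, e), b), cons(e, s(0))), f(cons(e, 0), cons(m(0, cons(cons(e, e), b), cons(b, s(0))), cons(e, e)))))  →  f(e, cons(m(0, cons(cons(e, e), b), cons(e, s(0))), f(cons(e, 0), cons(m(0, cons(cons(e, e), b), cons(b, s(0))), cons(e, e)))))   [R4 at 2.1.1]
2. f(e, cons(m(0, cons(cons(e, e), b), cons(e, s(0))), f(cons(e, 0), cons(m(0, cons(cons(e, e), b), cons(b, s(0))), cons(e, e)))))  →  f(e, cons(s(e), f(cons(e, 0), cons(m(0, cons(cons(e, e), b), cons(b, s(0))), cons(e, e)))))   [R1 at 2.1]
3. f(e, cons(s(e), f(cons(e, 0), cons(m(0, cons(cons(e, e), b), cons(b, s(0))), cons(e, e)))))  →  f(e, cons(s(e), f(cons(e, 0), cons(s(e), cons(e, e)))))   [R1 at 2.2.2.1]
4. f(e, cons(s(e), f(cons(e, 0), cons(s(e), cons(e, e)))))  →  f(e, cons(s(e), cons(e, 0)))   [R4 at 2.2]
5. f(e, cons(s(e), cons(e, 0)))  →  e   [R4 at ε]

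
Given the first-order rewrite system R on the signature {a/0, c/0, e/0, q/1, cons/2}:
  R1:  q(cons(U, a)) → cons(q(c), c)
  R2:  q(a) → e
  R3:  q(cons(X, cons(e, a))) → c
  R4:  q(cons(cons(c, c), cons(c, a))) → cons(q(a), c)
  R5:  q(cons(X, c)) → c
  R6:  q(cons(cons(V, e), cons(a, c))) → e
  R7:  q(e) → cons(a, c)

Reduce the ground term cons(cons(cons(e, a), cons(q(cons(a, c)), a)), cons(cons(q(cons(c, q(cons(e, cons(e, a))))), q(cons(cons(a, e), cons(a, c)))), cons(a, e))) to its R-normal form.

cons(cons(cons(e, a), cons(c, a)), cons(cons(c, e), cons(a, e)))

1. cons(cons(cons(e, a), cons(q(cons(a, c)), a)), cons(cons(q(cons(c, q(cons(e, cons(e, a))))), q(cons(cons(a, e), cons(a, c)))), cons(a, e)))  →  cons(cons(cons(e, a), cons(c, a)), cons(cons(q(cons(c, q(cons(e, cons(e, a))))), q(cons(cons(a, e), cons(a, c)))), cons(a, e)))   [R5 at 1.2.1]
2. cons(cons(cons(e, a), cons(c, a)), cons(cons(q(cons(c, q(cons(e, cons(e, a))))), q(cons(cons(a, e), cons(a, c)))), cons(a, e)))  →  cons(cons(cons(e, a), cons(c, a)), cons(cons(q(cons(c, c)), q(cons(cons(a, e), cons(a, c)))), cons(a, e)))   [R3 at 2.1.1.1.2]
3. cons(cons(cons(e, a), cons(c, a)), cons(cons(q(cons(c, c)), q(cons(cons(a, e), cons(a, c)))), cons(a, e)))  →  cons(cons(cons(e, a), cons(c, a)), cons(cons(c, q(cons(cons(a, e), cons(a, c)))), cons(a, e)))   [R5 at 2.1.1]
4. cons(cons(cons(e, a), cons(c, a)), cons(cons(c, q(cons(cons(a, e), cons(a, c)))), cons(a, e)))  →  cons(cons(cons(e, a), cons(c, a)), cons(cons(c, e), cons(a, e)))   [R6 at 2.1.2]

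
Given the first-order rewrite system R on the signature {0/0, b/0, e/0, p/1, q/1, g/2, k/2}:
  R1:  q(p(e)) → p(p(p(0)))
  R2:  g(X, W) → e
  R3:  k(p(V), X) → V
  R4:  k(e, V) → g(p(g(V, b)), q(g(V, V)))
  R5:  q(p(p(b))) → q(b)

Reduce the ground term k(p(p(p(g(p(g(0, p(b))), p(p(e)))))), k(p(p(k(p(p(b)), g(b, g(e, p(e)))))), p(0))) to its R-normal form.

p(p(e))

1. k(p(p(p(g(p(g(0, p(b))), p(p(e)))))), k(p(p(k(p(p(b)), g(b, g(e, p(e)))))), p(0)))  →  p(p(g(p(g(0, p(b))), p(p(e)))))   [R3 at ε]
2. p(p(g(p(g(0, p(b))), p(p(e)))))  →  p(p(e))   [R2 at 1.1]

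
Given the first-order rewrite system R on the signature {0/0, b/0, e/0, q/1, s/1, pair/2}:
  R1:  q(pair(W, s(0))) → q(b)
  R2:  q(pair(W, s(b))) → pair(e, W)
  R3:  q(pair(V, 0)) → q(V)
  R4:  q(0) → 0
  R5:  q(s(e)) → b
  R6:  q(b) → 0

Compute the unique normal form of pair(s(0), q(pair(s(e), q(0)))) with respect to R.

1. pair(s(0), q(pair(s(e), q(0))))  →  pair(s(0), q(pair(s(e), 0)))   [R4 at 2.1.2]
2. pair(s(0), q(pair(s(e), 0)))  →  pair(s(0), q(s(e)))   [R3 at 2]
3. pair(s(0), q(s(e)))  →  pair(s(0), b)   [R5 at 2]

pair(s(0), b)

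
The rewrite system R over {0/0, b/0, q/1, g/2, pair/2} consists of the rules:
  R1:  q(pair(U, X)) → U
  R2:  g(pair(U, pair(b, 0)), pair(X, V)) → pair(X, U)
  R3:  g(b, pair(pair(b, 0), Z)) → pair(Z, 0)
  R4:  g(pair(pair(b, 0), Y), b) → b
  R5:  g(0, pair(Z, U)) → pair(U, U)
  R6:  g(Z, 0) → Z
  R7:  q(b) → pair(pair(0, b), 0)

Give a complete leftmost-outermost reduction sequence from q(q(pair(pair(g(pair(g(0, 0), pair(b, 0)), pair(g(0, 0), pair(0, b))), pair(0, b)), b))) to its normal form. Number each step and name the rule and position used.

1. q(q(pair(pair(g(pair(g(0, 0), pair(b, 0)), pair(g(0, 0), pair(0, b))), pair(0, b)), b)))  →  q(pair(g(pair(g(0, 0), pair(b, 0)), pair(g(0, 0), pair(0, b))), pair(0, b)))   [R1 at 1]
2. q(pair(g(pair(g(0, 0), pair(b, 0)), pair(g(0, 0), pair(0, b))), pair(0, b)))  →  g(pair(g(0, 0), pair(b, 0)), pair(g(0, 0), pair(0, b)))   [R1 at ε]
3. g(pair(g(0, 0), pair(b, 0)), pair(g(0, 0), pair(0, b)))  →  pair(g(0, 0), g(0, 0))   [R2 at ε]
4. pair(g(0, 0), g(0, 0))  →  pair(0, g(0, 0))   [R6 at 1]
5. pair(0, g(0, 0))  →  pair(0, 0)   [R6 at 2]

pair(0, 0)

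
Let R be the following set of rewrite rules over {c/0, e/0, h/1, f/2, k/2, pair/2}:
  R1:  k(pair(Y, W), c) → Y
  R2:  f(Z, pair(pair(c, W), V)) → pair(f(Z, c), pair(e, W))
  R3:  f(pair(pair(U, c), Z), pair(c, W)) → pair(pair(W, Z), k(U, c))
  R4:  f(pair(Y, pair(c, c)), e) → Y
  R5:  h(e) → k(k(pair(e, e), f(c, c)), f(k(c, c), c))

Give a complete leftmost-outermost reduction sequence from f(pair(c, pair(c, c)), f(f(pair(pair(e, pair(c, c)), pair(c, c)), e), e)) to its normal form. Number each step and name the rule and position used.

c

1. f(pair(c, pair(c, c)), f(f(pair(pair(e, pair(c, c)), pair(c, c)), e), e))  →  f(pair(c, pair(c, c)), f(pair(e, pair(c, c)), e))   [R4 at 2.1]
2. f(pair(c, pair(c, c)), f(pair(e, pair(c, c)), e))  →  f(pair(c, pair(c, c)), e)   [R4 at 2]
3. f(pair(c, pair(c, c)), e)  →  c   [R4 at ε]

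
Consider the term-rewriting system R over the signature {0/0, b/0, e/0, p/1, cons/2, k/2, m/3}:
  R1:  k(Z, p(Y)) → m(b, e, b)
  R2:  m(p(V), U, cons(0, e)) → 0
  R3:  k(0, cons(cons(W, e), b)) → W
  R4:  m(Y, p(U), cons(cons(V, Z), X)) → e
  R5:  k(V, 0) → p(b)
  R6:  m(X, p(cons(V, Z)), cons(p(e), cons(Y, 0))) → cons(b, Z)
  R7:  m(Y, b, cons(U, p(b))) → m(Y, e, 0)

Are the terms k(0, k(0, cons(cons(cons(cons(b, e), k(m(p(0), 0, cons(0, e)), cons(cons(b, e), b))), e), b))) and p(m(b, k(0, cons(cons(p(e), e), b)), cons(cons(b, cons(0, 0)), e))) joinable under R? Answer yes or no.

Reduce t₁ = k(0, k(0, cons(cons(cons(cons(b, e), k(m(p(0), 0, cons(0, e)), cons(cons(b, e), b))), e), b))):
1. k(0, k(0, cons(cons(cons(cons(b, e), k(m(p(0), 0, cons(0, e)), cons(cons(b, e), b))), e), b)))  →  k(0, cons(cons(b, e), k(m(p(0), 0, cons(0, e)), cons(cons(b, e), b))))   [R3 at 2]
2. k(0, cons(cons(b, e), k(m(p(0), 0, cons(0, e)), cons(cons(b, e), b))))  →  k(0, cons(cons(b, e), k(0, cons(cons(b, e), b))))   [R2 at 2.2.1]
3. k(0, cons(cons(b, e), k(0, cons(cons(b, e), b))))  →  k(0, cons(cons(b, e), b))   [R3 at 2.2]
4. k(0, cons(cons(b, e), b))  →  b   [R3 at ε]

Reduce t₂ = p(m(b, k(0, cons(cons(p(e), e), b)), cons(cons(b, cons(0, 0)), e))):
1. p(m(b, k(0, cons(cons(p(e), e), b)), cons(cons(b, cons(0, 0)), e)))  →  p(m(b, p(e), cons(cons(b, cons(0, 0)), e)))   [R3 at 1.2]
2. p(m(b, p(e), cons(cons(b, cons(0, 0)), e)))  →  p(e)   [R4 at 1]

no — NF(t₁) = b, NF(t₂) = p(e)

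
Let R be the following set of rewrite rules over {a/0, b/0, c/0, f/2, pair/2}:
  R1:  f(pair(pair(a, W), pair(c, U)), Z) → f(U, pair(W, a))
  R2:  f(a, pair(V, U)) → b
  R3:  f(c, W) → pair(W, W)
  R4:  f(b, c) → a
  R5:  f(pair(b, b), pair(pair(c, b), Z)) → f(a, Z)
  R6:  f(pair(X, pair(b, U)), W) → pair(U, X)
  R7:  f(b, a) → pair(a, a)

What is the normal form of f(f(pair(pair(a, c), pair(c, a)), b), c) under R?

a

1. f(f(pair(pair(a, c), pair(c, a)), b), c)  →  f(f(a, pair(c, a)), c)   [R1 at 1]
2. f(f(a, pair(c, a)), c)  →  f(b, c)   [R2 at 1]
3. f(b, c)  →  a   [R4 at ε]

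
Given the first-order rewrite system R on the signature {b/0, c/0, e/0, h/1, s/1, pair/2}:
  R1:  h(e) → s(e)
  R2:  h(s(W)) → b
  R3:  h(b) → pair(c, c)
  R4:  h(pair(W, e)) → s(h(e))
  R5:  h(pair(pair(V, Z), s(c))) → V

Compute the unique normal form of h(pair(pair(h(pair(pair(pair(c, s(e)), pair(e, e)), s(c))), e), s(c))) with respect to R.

1. h(pair(pair(h(pair(pair(pair(c, s(e)), pair(e, e)), s(c))), e), s(c)))  →  h(pair(pair(pair(c, s(e)), pair(e, e)), s(c)))   [R5 at ε]
2. h(pair(pair(pair(c, s(e)), pair(e, e)), s(c)))  →  pair(c, s(e))   [R5 at ε]

pair(c, s(e))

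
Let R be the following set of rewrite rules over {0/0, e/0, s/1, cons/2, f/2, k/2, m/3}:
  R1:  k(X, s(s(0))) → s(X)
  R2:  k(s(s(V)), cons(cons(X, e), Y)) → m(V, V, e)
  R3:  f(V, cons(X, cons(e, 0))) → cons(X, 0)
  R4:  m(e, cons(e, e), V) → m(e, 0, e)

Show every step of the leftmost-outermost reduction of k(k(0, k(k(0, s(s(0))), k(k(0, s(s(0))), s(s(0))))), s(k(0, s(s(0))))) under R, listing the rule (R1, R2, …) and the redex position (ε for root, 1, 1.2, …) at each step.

1. k(k(0, k(k(0, s(s(0))), k(k(0, s(s(0))), s(s(0))))), s(k(0, s(s(0)))))  →  k(k(0, k(s(0), k(k(0, s(s(0))), s(s(0))))), s(k(0, s(s(0)))))   [R1 at 1.2.1]
2. k(k(0, k(s(0), k(k(0, s(s(0))), s(s(0))))), s(k(0, s(s(0)))))  →  k(k(0, k(s(0), s(k(0, s(s(0)))))), s(k(0, s(s(0)))))   [R1 at 1.2.2]
3. k(k(0, k(s(0), s(k(0, s(s(0)))))), s(k(0, s(s(0)))))  →  k(k(0, k(s(0), s(s(0)))), s(k(0, s(s(0)))))   [R1 at 1.2.2.1]
4. k(k(0, k(s(0), s(s(0)))), s(k(0, s(s(0)))))  →  k(k(0, s(s(0))), s(k(0, s(s(0)))))   [R1 at 1.2]
5. k(k(0, s(s(0))), s(k(0, s(s(0)))))  →  k(s(0), s(k(0, s(s(0)))))   [R1 at 1]
6. k(s(0), s(k(0, s(s(0)))))  →  k(s(0), s(s(0)))   [R1 at 2.1]
7. k(s(0), s(s(0)))  →  s(s(0))   [R1 at ε]

s(s(0))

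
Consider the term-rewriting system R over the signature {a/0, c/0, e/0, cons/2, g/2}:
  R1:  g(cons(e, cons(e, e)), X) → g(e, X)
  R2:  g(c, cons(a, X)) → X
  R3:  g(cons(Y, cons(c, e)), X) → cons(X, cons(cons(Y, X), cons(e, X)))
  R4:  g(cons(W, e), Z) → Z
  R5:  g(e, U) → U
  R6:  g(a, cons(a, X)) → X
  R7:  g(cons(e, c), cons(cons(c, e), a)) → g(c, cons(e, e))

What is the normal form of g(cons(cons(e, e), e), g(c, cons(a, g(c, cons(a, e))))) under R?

1. g(cons(cons(e, e), e), g(c, cons(a, g(c, cons(a, e)))))  →  g(c, cons(a, g(c, cons(a, e))))   [R4 at ε]
2. g(c, cons(a, g(c, cons(a, e))))  →  g(c, cons(a, e))   [R2 at ε]
3. g(c, cons(a, e))  →  e   [R2 at ε]

e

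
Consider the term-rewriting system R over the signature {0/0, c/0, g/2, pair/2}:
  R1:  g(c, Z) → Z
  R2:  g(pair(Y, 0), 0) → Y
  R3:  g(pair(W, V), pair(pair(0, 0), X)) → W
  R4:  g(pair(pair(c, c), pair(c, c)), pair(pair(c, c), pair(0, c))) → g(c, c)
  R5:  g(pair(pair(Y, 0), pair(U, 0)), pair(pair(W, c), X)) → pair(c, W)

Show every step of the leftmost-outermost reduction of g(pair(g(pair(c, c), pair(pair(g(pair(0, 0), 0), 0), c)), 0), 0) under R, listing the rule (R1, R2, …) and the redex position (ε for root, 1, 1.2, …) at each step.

1. g(pair(g(pair(c, c), pair(pair(g(pair(0, 0), 0), 0), c)), 0), 0)  →  g(pair(c, c), pair(pair(g(pair(0, 0), 0), 0), c))   [R2 at ε]
2. g(pair(c, c), pair(pair(g(pair(0, 0), 0), 0), c))  →  g(pair(c, c), pair(pair(0, 0), c))   [R2 at 2.1.1]
3. g(pair(c, c), pair(pair(0, 0), c))  →  c   [R3 at ε]

c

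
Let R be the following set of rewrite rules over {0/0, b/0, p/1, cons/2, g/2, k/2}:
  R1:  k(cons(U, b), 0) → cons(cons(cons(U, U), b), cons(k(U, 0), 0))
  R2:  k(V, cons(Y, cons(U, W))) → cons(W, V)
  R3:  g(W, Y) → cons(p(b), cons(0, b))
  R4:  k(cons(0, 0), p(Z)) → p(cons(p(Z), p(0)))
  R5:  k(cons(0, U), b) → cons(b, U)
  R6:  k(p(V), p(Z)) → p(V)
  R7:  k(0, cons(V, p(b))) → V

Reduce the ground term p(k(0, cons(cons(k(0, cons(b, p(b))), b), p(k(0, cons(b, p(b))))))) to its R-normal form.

1. p(k(0, cons(cons(k(0, cons(b, p(b))), b), p(k(0, cons(b, p(b)))))))  →  p(k(0, cons(cons(b, b), p(k(0, cons(b, p(b)))))))   [R7 at 1.2.1.1]
2. p(k(0, cons(cons(b, b), p(k(0, cons(b, p(b)))))))  →  p(k(0, cons(cons(b, b), p(b))))   [R7 at 1.2.2.1]
3. p(k(0, cons(cons(b, b), p(b))))  →  p(cons(b, b))   [R7 at 1]

p(cons(b, b))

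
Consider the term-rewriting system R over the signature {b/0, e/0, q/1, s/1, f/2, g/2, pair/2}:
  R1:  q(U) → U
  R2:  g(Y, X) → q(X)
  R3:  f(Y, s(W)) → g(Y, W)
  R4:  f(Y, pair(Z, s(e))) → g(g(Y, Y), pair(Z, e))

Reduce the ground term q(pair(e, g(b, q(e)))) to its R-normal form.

1. q(pair(e, g(b, q(e))))  →  pair(e, g(b, q(e)))   [R1 at ε]
2. pair(e, g(b, q(e)))  →  pair(e, q(q(e)))   [R2 at 2]
3. pair(e, q(q(e)))  →  pair(e, q(e))   [R1 at 2]
4. pair(e, q(e))  →  pair(e, e)   [R1 at 2]

pair(e, e)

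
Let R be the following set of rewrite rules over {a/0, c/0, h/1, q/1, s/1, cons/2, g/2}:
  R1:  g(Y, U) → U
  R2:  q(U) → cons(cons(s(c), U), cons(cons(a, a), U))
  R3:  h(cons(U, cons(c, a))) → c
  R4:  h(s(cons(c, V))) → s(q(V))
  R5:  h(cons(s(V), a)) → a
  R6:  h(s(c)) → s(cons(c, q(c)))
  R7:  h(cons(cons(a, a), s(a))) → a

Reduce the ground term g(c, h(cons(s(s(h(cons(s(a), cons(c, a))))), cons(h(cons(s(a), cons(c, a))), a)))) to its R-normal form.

c

1. g(c, h(cons(s(s(h(cons(s(a), cons(c, a))))), cons(h(cons(s(a), cons(c, a))), a))))  →  h(cons(s(s(h(cons(s(a), cons(c, a))))), cons(h(cons(s(a), cons(c, a))), a)))   [R1 at ε]
2. h(cons(s(s(h(cons(s(a), cons(c, a))))), cons(h(cons(s(a), cons(c, a))), a)))  →  h(cons(s(s(c)), cons(h(cons(s(a), cons(c, a))), a)))   [R3 at 1.1.1.1]
3. h(cons(s(s(c)), cons(h(cons(s(a), cons(c, a))), a)))  →  h(cons(s(s(c)), cons(c, a)))   [R3 at 1.2.1]
4. h(cons(s(s(c)), cons(c, a)))  →  c   [R3 at ε]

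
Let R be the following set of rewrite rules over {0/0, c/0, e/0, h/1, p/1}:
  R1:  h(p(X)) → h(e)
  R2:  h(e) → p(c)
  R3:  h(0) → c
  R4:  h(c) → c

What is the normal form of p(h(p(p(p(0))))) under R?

1. p(h(p(p(p(0)))))  →  p(h(e))   [R1 at 1]
2. p(h(e))  →  p(p(c))   [R2 at 1]

p(p(c))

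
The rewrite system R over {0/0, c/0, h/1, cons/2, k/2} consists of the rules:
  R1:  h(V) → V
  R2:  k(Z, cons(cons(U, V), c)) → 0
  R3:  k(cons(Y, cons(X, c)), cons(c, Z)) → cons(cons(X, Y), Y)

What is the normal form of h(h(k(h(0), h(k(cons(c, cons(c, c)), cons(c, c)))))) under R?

0

1. h(h(k(h(0), h(k(cons(c, cons(c, c)), cons(c, c))))))  →  h(k(h(0), h(k(cons(c, cons(c, c)), cons(c, c)))))   [R1 at ε]
2. h(k(h(0), h(k(cons(c, cons(c, c)), cons(c, c)))))  →  k(h(0), h(k(cons(c, cons(c, c)), cons(c, c))))   [R1 at ε]
3. k(h(0), h(k(cons(c, cons(c, c)), cons(c, c))))  →  k(0, h(k(cons(c, cons(c, c)), cons(c, c))))   [R1 at 1]
4. k(0, h(k(cons(c, cons(c, c)), cons(c, c))))  →  k(0, k(cons(c, cons(c, c)), cons(c, c)))   [R1 at 2]
5. k(0, k(cons(c, cons(c, c)), cons(c, c)))  →  k(0, cons(cons(c, c), c))   [R3 at 2]
6. k(0, cons(cons(c, c), c))  →  0   [R2 at ε]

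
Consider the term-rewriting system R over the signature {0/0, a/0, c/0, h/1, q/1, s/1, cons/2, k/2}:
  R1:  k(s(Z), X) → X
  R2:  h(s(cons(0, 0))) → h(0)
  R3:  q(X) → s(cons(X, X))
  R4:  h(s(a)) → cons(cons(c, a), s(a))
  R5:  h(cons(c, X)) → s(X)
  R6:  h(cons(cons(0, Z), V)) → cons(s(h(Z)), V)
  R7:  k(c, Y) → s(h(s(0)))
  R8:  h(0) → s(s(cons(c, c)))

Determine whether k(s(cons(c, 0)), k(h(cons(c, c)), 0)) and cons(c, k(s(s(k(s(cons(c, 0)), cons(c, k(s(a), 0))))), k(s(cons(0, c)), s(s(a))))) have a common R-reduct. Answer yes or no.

Reduce t₁ = k(s(cons(c, 0)), k(h(cons(c, c)), 0)):
1. k(s(cons(c, 0)), k(h(cons(c, c)), 0))  →  k(h(cons(c, c)), 0)   [R1 at ε]
2. k(h(cons(c, c)), 0)  →  k(s(c), 0)   [R5 at 1]
3. k(s(c), 0)  →  0   [R1 at ε]

Reduce t₂ = cons(c, k(s(s(k(s(cons(c, 0)), cons(c, k(s(a), 0))))), k(s(cons(0, c)), s(s(a))))):
1. cons(c, k(s(s(k(s(cons(c, 0)), cons(c, k(s(a), 0))))), k(s(cons(0, c)), s(s(a)))))  →  cons(c, k(s(cons(0, c)), s(s(a))))   [R1 at 2]
2. cons(c, k(s(cons(0, c)), s(s(a))))  →  cons(c, s(s(a)))   [R1 at 2]

no — NF(t₁) = 0, NF(t₂) = cons(c, s(s(a)))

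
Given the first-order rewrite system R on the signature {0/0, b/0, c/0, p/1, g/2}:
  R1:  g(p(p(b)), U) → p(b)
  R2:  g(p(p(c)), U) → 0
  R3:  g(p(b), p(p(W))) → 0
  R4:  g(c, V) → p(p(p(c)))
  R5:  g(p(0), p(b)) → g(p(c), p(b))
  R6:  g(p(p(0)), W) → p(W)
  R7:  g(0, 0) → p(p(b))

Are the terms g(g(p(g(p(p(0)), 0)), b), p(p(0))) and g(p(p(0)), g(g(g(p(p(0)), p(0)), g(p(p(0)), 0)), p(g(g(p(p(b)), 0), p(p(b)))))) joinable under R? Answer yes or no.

no — NF(t₁) = 0, NF(t₂) = p(p(p(0)))

Reduce t₁ = g(g(p(g(p(p(0)), 0)), b), p(p(0))):
1. g(g(p(g(p(p(0)), 0)), b), p(p(0)))  →  g(g(p(p(0)), b), p(p(0)))   [R6 at 1.1.1]
2. g(g(p(p(0)), b), p(p(0)))  →  g(p(b), p(p(0)))   [R6 at 1]
3. g(p(b), p(p(0)))  →  0   [R3 at ε]

Reduce t₂ = g(p(p(0)), g(g(g(p(p(0)), p(0)), g(p(p(0)), 0)), p(g(g(p(p(b)), 0), p(p(b)))))):
1. g(p(p(0)), g(g(g(p(p(0)), p(0)), g(p(p(0)), 0)), p(g(g(p(p(b)), 0), p(p(b))))))  →  p(g(g(g(p(p(0)), p(0)), g(p(p(0)), 0)), p(g(g(p(p(b)), 0), p(p(b))))))   [R6 at ε]
2. p(g(g(g(p(p(0)), p(0)), g(p(p(0)), 0)), p(g(g(p(p(b)), 0), p(p(b))))))  →  p(g(g(p(p(0)), g(p(p(0)), 0)), p(g(g(p(p(b)), 0), p(p(b))))))   [R6 at 1.1.1]
3. p(g(g(p(p(0)), g(p(p(0)), 0)), p(g(g(p(p(b)), 0), p(p(b))))))  →  p(g(p(g(p(p(0)), 0)), p(g(g(p(p(b)), 0), p(p(b))))))   [R6 at 1.1]
4. p(g(p(g(p(p(0)), 0)), p(g(g(p(p(b)), 0), p(p(b))))))  →  p(g(p(p(0)), p(g(g(p(p(b)), 0), p(p(b))))))   [R6 at 1.1.1]
5. p(g(p(p(0)), p(g(g(p(p(b)), 0), p(p(b))))))  →  p(p(p(g(g(p(p(b)), 0), p(p(b))))))   [R6 at 1]
6. p(p(p(g(g(p(p(b)), 0), p(p(b))))))  →  p(p(p(g(p(b), p(p(b))))))   [R1 at 1.1.1.1]
7. p(p(p(g(p(b), p(p(b))))))  →  p(p(p(0)))   [R3 at 1.1.1]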